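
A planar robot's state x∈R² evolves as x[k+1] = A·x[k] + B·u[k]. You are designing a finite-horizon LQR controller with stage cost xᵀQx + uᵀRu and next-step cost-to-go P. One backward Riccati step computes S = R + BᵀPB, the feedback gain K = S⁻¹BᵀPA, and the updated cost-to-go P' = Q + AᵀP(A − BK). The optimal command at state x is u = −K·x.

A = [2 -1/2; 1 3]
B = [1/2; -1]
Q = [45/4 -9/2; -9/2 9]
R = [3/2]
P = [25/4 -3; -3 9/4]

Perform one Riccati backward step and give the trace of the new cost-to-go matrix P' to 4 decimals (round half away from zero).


32.9774

BᵀP = [6.1250 -3.7500]
S = R + BᵀPB = [3/2] + [6.8125] = [8.3125]
BᵀPA = [8.5000 -14.3125]
K = S⁻¹·BᵀPA = [1.0226 -1.7218]
A−BK = [1.4887 0.3609; 2.0226 1.2782]
AᵀP(A−BK) = [6.5583 -1.3647; -1.3647 6.1692]
P' = Q + AᵀP(A−BK) = [17.8083 -5.8647; -5.8647 15.1692]
tr(P') = 32.9774


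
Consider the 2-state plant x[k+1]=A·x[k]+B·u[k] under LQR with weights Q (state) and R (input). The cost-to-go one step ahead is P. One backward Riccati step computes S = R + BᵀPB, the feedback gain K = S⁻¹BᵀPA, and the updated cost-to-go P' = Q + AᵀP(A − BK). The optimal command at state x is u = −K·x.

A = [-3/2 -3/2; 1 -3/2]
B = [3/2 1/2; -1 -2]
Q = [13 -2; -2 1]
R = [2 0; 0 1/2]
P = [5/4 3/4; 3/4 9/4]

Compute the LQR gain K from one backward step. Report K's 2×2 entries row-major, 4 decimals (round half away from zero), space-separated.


-0.4820 -0.6573 -0.1753 1.1246

BᵀP = [1.1250 -1.1250; -0.8750 -4.1250]
S = R + BᵀPB = [2 0; 0 1/2] + [2.8125 2.8125; 2.8125 7.8125] = [4.8125 2.8125; 2.8125 8.3125]
BᵀPA = [-2.8125 0.0000; -2.8125 7.5000]
K = S⁻¹·BᵀPA = [-0.4820 -0.6573; -0.1753 1.1246]
A−BK = [-0.6894 -1.0764; 0.1675 0.0920]
AᵀP(A−BK) = [0.9640 1.3145; 1.3145 2.8152]
P' = Q + AᵀP(A−BK) = [13.9640 -0.6855; -0.6855 3.8152]
tr(P') = 17.7792


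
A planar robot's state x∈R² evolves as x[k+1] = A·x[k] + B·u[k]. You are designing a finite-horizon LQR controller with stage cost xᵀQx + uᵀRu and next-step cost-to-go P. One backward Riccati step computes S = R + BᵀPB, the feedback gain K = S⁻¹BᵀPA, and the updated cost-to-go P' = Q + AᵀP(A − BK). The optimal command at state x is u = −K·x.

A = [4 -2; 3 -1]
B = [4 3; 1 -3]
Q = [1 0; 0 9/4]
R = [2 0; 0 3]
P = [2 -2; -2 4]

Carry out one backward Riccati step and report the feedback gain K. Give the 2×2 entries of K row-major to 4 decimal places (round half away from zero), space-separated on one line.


1.1309 -0.4921 -0.4293 0.0942

BᵀP = [6.0000 -4.0000; 12.0000 -18.0000]
S = R + BᵀPB = [2 0; 0 3] + [20.0000 30.0000; 30.0000 90.0000] = [22.0000 30.0000; 30.0000 93.0000]
BᵀPA = [12.0000 -8.0000; -6.0000 -6.0000]
K = S⁻¹·BᵀPA = [1.1309 -0.4921; -0.4293 0.0942]
A−BK = [0.7644 -0.3141; 0.5812 -0.2251]
AᵀP(A−BK) = [3.8534 -1.5288; -1.5288 0.6283]
P' = Q + AᵀP(A−BK) = [4.8534 -1.5288; -1.5288 2.8783]
tr(P') = 7.7317


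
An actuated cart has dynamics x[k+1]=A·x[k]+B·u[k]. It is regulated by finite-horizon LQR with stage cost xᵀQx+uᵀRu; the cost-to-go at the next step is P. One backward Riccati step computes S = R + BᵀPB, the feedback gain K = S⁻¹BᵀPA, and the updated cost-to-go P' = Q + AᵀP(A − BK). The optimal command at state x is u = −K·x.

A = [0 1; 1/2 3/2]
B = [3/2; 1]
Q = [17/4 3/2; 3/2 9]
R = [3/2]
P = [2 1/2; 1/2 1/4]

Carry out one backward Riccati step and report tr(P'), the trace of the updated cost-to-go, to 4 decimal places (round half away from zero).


14.1169

BᵀP = [3.5000 1.0000]
S = R + BᵀPB = [3/2] + [6.2500] = [7.7500]
BᵀPA = [0.5000 5.0000]
K = S⁻¹·BᵀPA = [0.0645 0.6452]
A−BK = [-0.0968 0.0323; 0.4355 0.8548]
AᵀP(A−BK) = [0.0302 0.1149; 0.1149 0.8367]
P' = Q + AᵀP(A−BK) = [4.2802 1.6149; 1.6149 9.8367]
tr(P') = 14.1169


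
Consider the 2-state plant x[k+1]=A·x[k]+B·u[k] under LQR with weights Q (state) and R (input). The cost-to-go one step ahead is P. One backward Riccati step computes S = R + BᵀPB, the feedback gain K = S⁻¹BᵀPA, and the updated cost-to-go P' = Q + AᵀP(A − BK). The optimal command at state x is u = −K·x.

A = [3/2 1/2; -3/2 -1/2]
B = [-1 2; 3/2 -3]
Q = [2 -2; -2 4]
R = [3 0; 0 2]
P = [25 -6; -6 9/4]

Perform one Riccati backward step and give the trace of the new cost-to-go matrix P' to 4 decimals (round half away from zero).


7.1282

BᵀP = [-34.0000 9.3750; 68.0000 -18.7500]
S = R + BᵀPB = [3 0; 0 2] + [48.0625 -96.1250; -96.1250 192.2500] = [51.0625 -96.1250; -96.1250 194.2500]
BᵀPA = [-65.0625 -21.6875; 130.1250 43.3750]
K = S⁻¹·BᵀPA = [-0.1917 -0.0639; 0.5750 0.1917]
A−BK = [0.1583 0.0528; 0.5126 0.1709]
AᵀP(A−BK) = [1.0154 0.3385; 0.3385 0.1128]
P' = Q + AᵀP(A−BK) = [3.0154 -1.6615; -1.6615 4.1128]
tr(P') = 7.1282


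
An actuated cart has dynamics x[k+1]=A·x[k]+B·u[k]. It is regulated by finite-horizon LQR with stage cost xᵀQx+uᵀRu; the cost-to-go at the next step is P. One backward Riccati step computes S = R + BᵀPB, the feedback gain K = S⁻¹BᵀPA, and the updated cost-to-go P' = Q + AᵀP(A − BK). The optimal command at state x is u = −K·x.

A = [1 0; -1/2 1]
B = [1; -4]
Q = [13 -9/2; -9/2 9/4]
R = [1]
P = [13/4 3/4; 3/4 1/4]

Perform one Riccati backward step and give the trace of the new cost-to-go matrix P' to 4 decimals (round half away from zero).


BᵀP = [0.2500 -0.2500]
S = R + BᵀPB = [1] + [1.2500] = [2.2500]
BᵀPA = [0.3750 -0.2500]
K = S⁻¹·BᵀPA = [0.1667 -0.1111]
A−BK = [0.8333 0.1111; 0.1667 0.5556]
AᵀP(A−BK) = [2.5000 0.6667; 0.6667 0.2222]
P' = Q + AᵀP(A−BK) = [15.5000 -3.8333; -3.8333 2.4722]
tr(P') = 17.9722

17.9722


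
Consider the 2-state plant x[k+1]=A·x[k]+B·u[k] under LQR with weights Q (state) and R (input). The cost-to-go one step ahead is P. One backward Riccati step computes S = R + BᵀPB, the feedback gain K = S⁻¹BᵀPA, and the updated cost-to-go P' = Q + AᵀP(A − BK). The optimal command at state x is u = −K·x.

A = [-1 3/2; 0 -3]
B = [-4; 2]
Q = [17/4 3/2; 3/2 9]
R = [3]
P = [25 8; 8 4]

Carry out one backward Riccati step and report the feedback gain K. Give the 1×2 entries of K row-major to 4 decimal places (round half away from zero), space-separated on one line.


0.2887 -0.1856

BᵀP = [-84.0000 -24.0000]
S = R + BᵀPB = [3] + [288.0000] = [291.0000]
BᵀPA = [84.0000 -54.0000]
K = S⁻¹·BᵀPA = [0.2887 -0.1856]
A−BK = [0.1546 0.7577; -0.5773 -2.6289]
AᵀP(A−BK) = [0.7526 2.0876; 2.0876 10.2294]
P' = Q + AᵀP(A−BK) = [5.0026 3.5876; 3.5876 19.2294]
tr(P') = 24.2320


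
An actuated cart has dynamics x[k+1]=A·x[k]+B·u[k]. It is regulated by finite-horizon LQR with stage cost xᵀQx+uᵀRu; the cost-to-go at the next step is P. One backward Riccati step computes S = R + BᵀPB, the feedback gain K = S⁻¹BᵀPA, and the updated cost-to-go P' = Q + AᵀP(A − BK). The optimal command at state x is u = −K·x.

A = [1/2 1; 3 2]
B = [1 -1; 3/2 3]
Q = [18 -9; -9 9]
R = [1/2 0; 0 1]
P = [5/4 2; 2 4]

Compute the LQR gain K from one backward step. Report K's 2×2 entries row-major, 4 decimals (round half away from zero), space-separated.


BᵀP = [4.2500 8.0000; 4.7500 10.0000]
S = R + BᵀPB = [1/2 0; 0 1] + [16.2500 19.7500; 19.7500 25.2500] = [16.7500 19.7500; 19.7500 26.2500]
BᵀPA = [26.1250 20.2500; 32.3750 24.7500]
K = S⁻¹·BᵀPA = [0.9345 0.8615; 0.5302 0.2947]
A−BK = [0.0957 0.4332; 0.0076 -0.1763]
AᵀP(A−BK) = [0.7324 0.5781; 0.5781 0.5113]
P' = Q + AᵀP(A−BK) = [18.7324 -8.4219; -8.4219 9.5113]
tr(P') = 28.2437

0.9345 0.8615 0.5302 0.2947


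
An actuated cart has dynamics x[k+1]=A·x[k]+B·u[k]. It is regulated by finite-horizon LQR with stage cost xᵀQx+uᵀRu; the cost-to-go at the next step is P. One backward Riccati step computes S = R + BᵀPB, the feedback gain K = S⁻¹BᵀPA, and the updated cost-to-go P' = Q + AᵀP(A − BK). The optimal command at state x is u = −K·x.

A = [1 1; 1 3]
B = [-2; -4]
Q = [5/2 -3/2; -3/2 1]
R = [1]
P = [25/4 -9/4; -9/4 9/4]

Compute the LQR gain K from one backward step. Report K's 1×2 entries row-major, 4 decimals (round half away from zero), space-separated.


-0.3077 -0.6538

BᵀP = [-3.5000 -4.5000]
S = R + BᵀPB = [1] + [25.0000] = [26.0000]
BᵀPA = [-8.0000 -17.0000]
K = S⁻¹·BᵀPA = [-0.3077 -0.6538]
A−BK = [0.3846 -0.3077; -0.2308 0.3846]
AᵀP(A−BK) = [1.5385 -1.2308; -1.2308 1.8846]
P' = Q + AᵀP(A−BK) = [4.0385 -2.7308; -2.7308 2.8846]
tr(P') = 6.9231


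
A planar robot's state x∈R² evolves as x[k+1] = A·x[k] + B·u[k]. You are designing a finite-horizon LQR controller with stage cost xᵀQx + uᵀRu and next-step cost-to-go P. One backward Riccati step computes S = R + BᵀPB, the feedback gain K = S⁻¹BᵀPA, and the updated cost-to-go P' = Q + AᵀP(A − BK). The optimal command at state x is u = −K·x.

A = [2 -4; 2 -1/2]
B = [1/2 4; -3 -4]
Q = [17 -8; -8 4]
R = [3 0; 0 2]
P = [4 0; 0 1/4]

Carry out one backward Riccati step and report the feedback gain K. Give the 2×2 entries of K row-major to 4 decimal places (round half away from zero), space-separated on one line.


BᵀP = [2.0000 -0.7500; 16.0000 -1.0000]
S = R + BᵀPB = [3 0; 0 2] + [3.2500 11.0000; 11.0000 68.0000] = [6.2500 11.0000; 11.0000 70.0000]
BᵀPA = [2.5000 -7.6250; 30.0000 -63.5000]
K = S⁻¹·BᵀPA = [-0.4897 0.5205; 0.5055 -0.9889]
A−BK = [0.2227 -0.3045; 2.5529 -2.8942]
AᵀP(A−BK) = [3.0585 -3.8831; -3.8831 5.2338]
P' = Q + AᵀP(A−BK) = [20.0585 -11.8831; -11.8831 9.2338]
tr(P') = 29.2923

-0.4897 0.5205 0.5055 -0.9889


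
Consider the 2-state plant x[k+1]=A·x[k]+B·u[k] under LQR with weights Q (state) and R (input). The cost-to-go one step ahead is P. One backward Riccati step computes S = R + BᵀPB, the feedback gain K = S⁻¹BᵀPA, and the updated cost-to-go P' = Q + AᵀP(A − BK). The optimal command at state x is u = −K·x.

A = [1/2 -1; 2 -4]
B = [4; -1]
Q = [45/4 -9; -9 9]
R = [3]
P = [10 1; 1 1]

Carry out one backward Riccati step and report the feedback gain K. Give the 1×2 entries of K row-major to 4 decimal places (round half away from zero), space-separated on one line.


0.1635 -0.3269

BᵀP = [39.0000 3.0000]
S = R + BᵀPB = [3] + [153.0000] = [156.0000]
BᵀPA = [25.5000 -51.0000]
K = S⁻¹·BᵀPA = [0.1635 -0.3269]
A−BK = [-0.1538 0.3077; 2.1635 -4.3269]
AᵀP(A−BK) = [4.3317 -8.6635; -8.6635 17.3269]
P' = Q + AᵀP(A−BK) = [15.5817 -17.6635; -17.6635 26.3269]
tr(P') = 41.9087


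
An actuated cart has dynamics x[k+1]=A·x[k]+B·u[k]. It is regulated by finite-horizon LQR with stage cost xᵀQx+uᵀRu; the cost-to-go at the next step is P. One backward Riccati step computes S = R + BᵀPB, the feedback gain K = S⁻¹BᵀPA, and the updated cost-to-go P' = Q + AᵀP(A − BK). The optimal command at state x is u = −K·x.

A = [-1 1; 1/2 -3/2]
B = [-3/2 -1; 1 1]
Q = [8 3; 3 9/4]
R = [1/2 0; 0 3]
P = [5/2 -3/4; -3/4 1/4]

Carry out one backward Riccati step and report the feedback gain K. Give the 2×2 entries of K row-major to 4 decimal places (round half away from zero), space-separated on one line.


0.5561 -0.7022 0.0666 -0.0862

BᵀP = [-4.5000 1.3750; -3.2500 1.0000]
S = R + BᵀPB = [1/2 0; 0 3] + [8.1250 5.8750; 5.8750 4.2500] = [8.6250 5.8750; 5.8750 7.2500]
BᵀPA = [5.1875 -6.5625; 3.7500 -4.7500]
K = S⁻¹·BᵀPA = [0.5561 -0.7022; 0.0666 -0.0862]
A−BK = [-0.0993 -0.1394; -0.1227 -0.7117]
AᵀP(A−BK) = [0.1781 -0.2218; -0.2218 0.2952]
P' = Q + AᵀP(A−BK) = [8.1781 2.7782; 2.7782 2.5452]
tr(P') = 10.7232


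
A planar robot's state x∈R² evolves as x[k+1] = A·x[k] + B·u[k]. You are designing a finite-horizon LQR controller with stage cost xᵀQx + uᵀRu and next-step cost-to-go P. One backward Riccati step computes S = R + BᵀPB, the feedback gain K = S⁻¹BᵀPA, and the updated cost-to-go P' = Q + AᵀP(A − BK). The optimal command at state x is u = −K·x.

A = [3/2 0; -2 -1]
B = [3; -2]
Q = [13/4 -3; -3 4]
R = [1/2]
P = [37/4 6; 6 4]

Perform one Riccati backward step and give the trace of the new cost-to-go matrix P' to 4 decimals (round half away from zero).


BᵀP = [15.7500 10.0000]
S = R + BᵀPB = [1/2] + [27.2500] = [27.7500]
BᵀPA = [3.6250 -10.0000]
K = S⁻¹·BᵀPA = [0.1306 -0.3604]
A−BK = [1.1081 1.0811; -1.7387 -1.7207]
AᵀP(A−BK) = [0.3390 0.3063; 0.3063 0.3964]
P' = Q + AᵀP(A−BK) = [3.5890 -2.6937; -2.6937 4.3964]
tr(P') = 7.9854

7.9854


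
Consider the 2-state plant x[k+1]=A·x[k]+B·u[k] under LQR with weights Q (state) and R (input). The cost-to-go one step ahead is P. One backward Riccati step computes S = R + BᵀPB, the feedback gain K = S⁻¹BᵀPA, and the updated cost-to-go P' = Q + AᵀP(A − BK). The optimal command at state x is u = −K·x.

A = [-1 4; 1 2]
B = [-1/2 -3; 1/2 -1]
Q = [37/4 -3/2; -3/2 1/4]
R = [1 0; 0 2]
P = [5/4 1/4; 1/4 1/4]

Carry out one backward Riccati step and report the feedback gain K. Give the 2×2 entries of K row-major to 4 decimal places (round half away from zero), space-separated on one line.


0.1818 -0.1818 0.1818 -1.1818

BᵀP = [-0.5000 0.0000; -4.0000 -1.0000]
S = R + BᵀPB = [1 0; 0 2] + [0.2500 1.5000; 1.5000 13.0000] = [1.2500 1.5000; 1.5000 15.0000]
BᵀPA = [0.5000 -2.0000; 3.0000 -18.0000]
K = S⁻¹·BᵀPA = [0.1818 -0.1818; 0.1818 -1.1818]
A−BK = [-0.3636 0.3636; 1.0909 0.9091]
AᵀP(A−BK) = [0.3636 -0.3636; -0.3636 3.3636]
P' = Q + AᵀP(A−BK) = [9.6136 -1.8636; -1.8636 3.6136]
tr(P') = 13.2273


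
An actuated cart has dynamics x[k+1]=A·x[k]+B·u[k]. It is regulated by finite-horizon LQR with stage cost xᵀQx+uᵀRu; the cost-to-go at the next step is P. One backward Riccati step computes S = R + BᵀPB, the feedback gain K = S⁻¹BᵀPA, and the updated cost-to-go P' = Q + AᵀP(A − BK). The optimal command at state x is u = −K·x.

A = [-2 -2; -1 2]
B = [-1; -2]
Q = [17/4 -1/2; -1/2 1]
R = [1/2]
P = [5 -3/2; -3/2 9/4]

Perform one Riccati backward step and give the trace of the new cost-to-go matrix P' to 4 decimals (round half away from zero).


BᵀP = [-2.0000 -3.0000]
S = R + BᵀPB = [1/2] + [8.0000] = [8.5000]
BᵀPA = [7.0000 -2.0000]
K = S⁻¹·BᵀPA = [0.8235 -0.2353]
A−BK = [-1.1765 -2.2353; 0.6471 1.5294]
AᵀP(A−BK) = [10.4853 20.1471; 20.1471 40.5294]
P' = Q + AᵀP(A−BK) = [14.7353 19.6471; 19.6471 41.5294]
tr(P') = 56.2647

56.2647


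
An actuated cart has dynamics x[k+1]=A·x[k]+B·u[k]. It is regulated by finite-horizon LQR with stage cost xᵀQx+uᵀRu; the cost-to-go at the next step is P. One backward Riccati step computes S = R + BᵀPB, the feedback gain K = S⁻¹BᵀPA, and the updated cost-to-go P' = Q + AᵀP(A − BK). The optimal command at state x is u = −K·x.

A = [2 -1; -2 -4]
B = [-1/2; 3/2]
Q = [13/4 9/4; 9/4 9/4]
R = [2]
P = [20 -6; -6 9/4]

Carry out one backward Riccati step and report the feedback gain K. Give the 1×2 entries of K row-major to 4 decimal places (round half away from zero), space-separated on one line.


BᵀP = [-19.0000 6.3750]
S = R + BᵀPB = [2] + [19.0625] = [21.0625]
BᵀPA = [-50.7500 -6.5000]
K = S⁻¹·BᵀPA = [-2.4095 -0.3086]
A−BK = [0.7953 -1.1543; 1.6142 -3.5371]
AᵀP(A−BK) = [14.7181 -1.6617; -1.6617 5.9941]
P' = Q + AᵀP(A−BK) = [17.9681 0.5883; 0.5883 8.2441]
tr(P') = 26.2122

-2.4095 -0.3086


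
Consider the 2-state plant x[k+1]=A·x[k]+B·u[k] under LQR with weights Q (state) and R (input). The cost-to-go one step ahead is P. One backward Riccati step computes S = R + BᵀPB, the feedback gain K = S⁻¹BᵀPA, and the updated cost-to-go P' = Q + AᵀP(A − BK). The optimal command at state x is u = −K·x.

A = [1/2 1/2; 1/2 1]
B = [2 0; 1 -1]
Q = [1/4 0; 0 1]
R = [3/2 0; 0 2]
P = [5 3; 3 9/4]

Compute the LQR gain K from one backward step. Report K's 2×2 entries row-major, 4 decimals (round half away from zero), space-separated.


0.2802 0.3785 -0.0738 -0.1475

BᵀP = [13.0000 8.2500; -3.0000 -2.2500]
S = R + BᵀPB = [3/2 0; 0 2] + [34.2500 -8.2500; -8.2500 2.2500] = [35.7500 -8.2500; -8.2500 4.2500]
BᵀPA = [10.6250 14.7500; -2.6250 -3.7500]
K = S⁻¹·BᵀPA = [0.2802 0.3785; -0.0738 -0.1475]
A−BK = [-0.0604 -0.2571; 0.1461 0.4739]
AᵀP(A−BK) = [0.1420 0.2157; 0.2157 0.3633]
P' = Q + AᵀP(A−BK) = [0.3920 0.2157; 0.2157 1.3633]
tr(P') = 1.7552


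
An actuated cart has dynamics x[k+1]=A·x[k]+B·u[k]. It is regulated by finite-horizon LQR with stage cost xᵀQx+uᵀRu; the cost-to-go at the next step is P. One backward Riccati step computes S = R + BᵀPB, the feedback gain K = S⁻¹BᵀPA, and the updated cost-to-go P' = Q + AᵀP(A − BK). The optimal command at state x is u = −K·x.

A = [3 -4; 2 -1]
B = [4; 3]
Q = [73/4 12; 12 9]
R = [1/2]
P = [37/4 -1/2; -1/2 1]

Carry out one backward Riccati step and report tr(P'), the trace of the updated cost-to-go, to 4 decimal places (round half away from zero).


32.0481

BᵀP = [35.5000 1.0000]
S = R + BᵀPB = [1/2] + [145.0000] = [145.5000]
BᵀPA = [108.5000 -143.0000]
K = S⁻¹·BᵀPA = [0.7457 -0.9828]
A−BK = [0.0172 -0.0687; -0.2371 1.9485]
AᵀP(A−BK) = [0.3411 -0.8643; -0.8643 4.4570]
P' = Q + AᵀP(A−BK) = [18.5911 11.1357; 11.1357 13.4570]
tr(P') = 32.0481


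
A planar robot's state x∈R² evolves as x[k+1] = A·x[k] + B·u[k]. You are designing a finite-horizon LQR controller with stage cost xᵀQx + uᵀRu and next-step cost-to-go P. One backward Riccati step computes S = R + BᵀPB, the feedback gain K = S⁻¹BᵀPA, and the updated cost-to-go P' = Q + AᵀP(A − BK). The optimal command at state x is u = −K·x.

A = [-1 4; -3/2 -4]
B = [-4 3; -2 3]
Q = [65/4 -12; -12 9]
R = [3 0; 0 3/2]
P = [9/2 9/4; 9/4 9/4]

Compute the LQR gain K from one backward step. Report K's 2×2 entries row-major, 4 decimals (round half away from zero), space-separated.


BᵀP = [-22.5000 -13.5000; 20.2500 13.5000]
S = R + BᵀPB = [3 0; 0 3/2] + [117.0000 -108.0000; -108.0000 101.2500] = [120.0000 -108.0000; -108.0000 102.7500]
BᵀPA = [42.7500 -36.0000; -40.5000 27.0000]
K = S⁻¹·BᵀPA = [0.0279 -1.1757; -0.3649 -0.9730]
A−BK = [0.2061 2.2162; -0.3497 -3.4324]
AᵀP(A−BK) = [0.3440 1.8547; 1.8547 19.9459]
P' = Q + AᵀP(A−BK) = [16.5940 -10.1453; -10.1453 28.9459]
tr(P') = 45.5399

0.0279 -1.1757 -0.3649 -0.9730


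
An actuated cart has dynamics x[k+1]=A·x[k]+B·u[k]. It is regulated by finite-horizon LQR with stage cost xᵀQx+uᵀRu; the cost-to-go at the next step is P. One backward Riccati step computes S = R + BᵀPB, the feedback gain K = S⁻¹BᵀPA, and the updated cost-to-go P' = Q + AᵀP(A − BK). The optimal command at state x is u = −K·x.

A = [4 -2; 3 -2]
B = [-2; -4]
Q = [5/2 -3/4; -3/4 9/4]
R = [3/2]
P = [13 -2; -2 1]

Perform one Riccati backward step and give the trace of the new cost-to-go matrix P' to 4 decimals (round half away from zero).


BᵀP = [-18.0000 0.0000]
S = R + BᵀPB = [3/2] + [36.0000] = [37.5000]
BᵀPA = [-72.0000 36.0000]
K = S⁻¹·BᵀPA = [-1.9200 0.9600]
A−BK = [0.1600 -0.0800; -4.6800 1.8400]
AᵀP(A−BK) = [30.7600 -12.8800; -12.8800 5.4400]
P' = Q + AᵀP(A−BK) = [33.2600 -13.6300; -13.6300 7.6900]
tr(P') = 40.9500

40.9500


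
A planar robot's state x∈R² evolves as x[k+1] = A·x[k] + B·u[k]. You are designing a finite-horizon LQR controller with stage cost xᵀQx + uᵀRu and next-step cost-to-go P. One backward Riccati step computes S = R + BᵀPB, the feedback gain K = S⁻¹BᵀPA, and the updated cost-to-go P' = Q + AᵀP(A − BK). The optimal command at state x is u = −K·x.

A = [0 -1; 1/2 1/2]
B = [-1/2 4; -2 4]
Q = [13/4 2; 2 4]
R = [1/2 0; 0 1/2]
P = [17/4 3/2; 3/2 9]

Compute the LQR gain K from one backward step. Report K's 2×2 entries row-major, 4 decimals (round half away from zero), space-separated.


BᵀP = [-5.1250 -18.7500; 23.0000 42.0000]
S = R + BᵀPB = [1/2 0; 0 1/2] + [40.0625 -95.5000; -95.5000 260.0000] = [40.5625 -95.5000; -95.5000 260.5000]
BᵀPA = [-9.3750 -4.2500; 21.0000 -2.0000]
K = S⁻¹·BᵀPA = [-0.3019 -0.8976; -0.0301 -0.3367]
A−BK = [-0.0307 -0.1019; 0.0164 0.0518]
AᵀP(A−BK) = [0.0509 0.1566; 0.1566 0.5119]
P' = Q + AᵀP(A−BK) = [3.3009 2.1566; 2.1566 4.5119]
tr(P') = 7.8129

-0.3019 -0.8976 -0.0301 -0.3367


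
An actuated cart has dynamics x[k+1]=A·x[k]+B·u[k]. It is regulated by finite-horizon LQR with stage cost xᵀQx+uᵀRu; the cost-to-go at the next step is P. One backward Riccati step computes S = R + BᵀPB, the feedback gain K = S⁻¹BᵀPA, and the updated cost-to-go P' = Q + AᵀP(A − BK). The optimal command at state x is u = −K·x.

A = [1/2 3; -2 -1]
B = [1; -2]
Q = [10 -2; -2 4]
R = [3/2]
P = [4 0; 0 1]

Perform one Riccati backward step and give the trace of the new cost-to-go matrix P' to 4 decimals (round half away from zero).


BᵀP = [4.0000 -2.0000]
S = R + BᵀPB = [3/2] + [8.0000] = [9.5000]
BᵀPA = [6.0000 14.0000]
K = S⁻¹·BᵀPA = [0.6316 1.4737]
A−BK = [-0.1316 1.5263; -0.7368 1.9474]
AᵀP(A−BK) = [1.2105 -0.8421; -0.8421 16.3684]
P' = Q + AᵀP(A−BK) = [11.2105 -2.8421; -2.8421 20.3684]
tr(P') = 31.5789

31.5789


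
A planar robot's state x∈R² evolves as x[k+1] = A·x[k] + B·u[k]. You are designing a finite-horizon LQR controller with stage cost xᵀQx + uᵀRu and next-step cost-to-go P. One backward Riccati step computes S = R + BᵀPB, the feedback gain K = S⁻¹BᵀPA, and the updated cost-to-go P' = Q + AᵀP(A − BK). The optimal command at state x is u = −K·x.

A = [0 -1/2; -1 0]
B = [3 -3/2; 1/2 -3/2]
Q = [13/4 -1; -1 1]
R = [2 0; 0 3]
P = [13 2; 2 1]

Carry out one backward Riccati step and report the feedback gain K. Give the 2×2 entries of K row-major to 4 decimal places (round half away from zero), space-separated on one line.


0.0534 -0.1463 0.1890 0.0241

BᵀP = [40.0000 6.5000; -22.5000 -4.5000]
S = R + BᵀPB = [2 0; 0 3] + [123.2500 -69.7500; -69.7500 40.5000] = [125.2500 -69.7500; -69.7500 43.5000]
BᵀPA = [-6.5000 -20.0000; 4.5000 11.2500]
K = S⁻¹·BᵀPA = [0.0534 -0.1463; 0.1890 0.0241]
A−BK = [0.1234 -0.0251; -0.7432 0.1093]
AᵀP(A−BK) = [0.4963 -0.0591; -0.0591 0.0537]
P' = Q + AᵀP(A−BK) = [3.7463 -1.0591; -1.0591 1.0537]
tr(P') = 4.8000


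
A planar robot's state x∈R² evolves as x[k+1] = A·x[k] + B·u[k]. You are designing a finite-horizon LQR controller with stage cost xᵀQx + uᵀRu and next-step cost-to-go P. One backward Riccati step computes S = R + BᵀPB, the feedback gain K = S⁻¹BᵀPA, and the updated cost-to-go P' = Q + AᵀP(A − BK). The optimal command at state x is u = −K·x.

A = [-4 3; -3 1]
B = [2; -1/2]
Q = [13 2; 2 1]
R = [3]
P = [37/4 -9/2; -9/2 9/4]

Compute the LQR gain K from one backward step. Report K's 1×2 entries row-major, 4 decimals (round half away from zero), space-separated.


BᵀP = [20.7500 -10.1250]
S = R + BᵀPB = [3] + [46.5625] = [49.5625]
BᵀPA = [-52.6250 52.1250]
K = S⁻¹·BᵀPA = [-1.0618 1.0517]
A−BK = [-1.8764 0.8966; -3.5309 1.5259]
AᵀP(A−BK) = [4.3733 -3.9042; -3.9042 3.6800]
P' = Q + AᵀP(A−BK) = [17.3733 -1.9042; -1.9042 4.6800]
tr(P') = 22.0533

-1.0618 1.0517


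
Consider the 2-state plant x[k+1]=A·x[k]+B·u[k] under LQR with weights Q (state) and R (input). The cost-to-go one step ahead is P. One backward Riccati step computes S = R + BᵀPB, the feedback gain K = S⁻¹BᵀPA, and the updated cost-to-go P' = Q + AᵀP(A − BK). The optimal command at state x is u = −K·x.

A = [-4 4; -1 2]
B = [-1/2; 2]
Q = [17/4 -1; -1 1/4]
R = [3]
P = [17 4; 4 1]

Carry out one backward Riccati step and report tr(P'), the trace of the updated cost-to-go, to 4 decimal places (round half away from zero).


647.0385

BᵀP = [-0.5000 0.0000]
S = R + BᵀPB = [3] + [0.2500] = [3.2500]
BᵀPA = [2.0000 -2.0000]
K = S⁻¹·BᵀPA = [0.6154 -0.6154]
A−BK = [-3.6923 3.6923; -2.2308 3.2308]
AᵀP(A−BK) = [303.7692 -320.7692; -320.7692 338.7692]
P' = Q + AᵀP(A−BK) = [308.0192 -321.7692; -321.7692 339.0192]
tr(P') = 647.0385


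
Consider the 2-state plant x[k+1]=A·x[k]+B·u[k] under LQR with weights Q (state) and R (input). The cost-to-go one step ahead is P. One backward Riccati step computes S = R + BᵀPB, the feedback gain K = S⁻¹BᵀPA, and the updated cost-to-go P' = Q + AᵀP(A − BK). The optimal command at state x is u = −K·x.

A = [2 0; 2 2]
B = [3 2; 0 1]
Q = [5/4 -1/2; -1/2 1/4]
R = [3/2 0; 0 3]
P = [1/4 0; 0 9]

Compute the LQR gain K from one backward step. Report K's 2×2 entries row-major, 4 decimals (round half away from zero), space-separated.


BᵀP = [0.7500 0.0000; 0.5000 9.0000]
S = R + BᵀPB = [3/2 0; 0 3] + [2.2500 1.5000; 1.5000 10.0000] = [3.7500 1.5000; 1.5000 13.0000]
BᵀPA = [1.5000 0.0000; 19.0000 18.0000]
K = S⁻¹·BᵀPA = [-0.1935 -0.5806; 1.4839 1.4516]
A−BK = [-0.3871 -1.1613; 0.5161 0.5484]
AᵀP(A−BK) = [9.0968 9.2903; 9.2903 9.8710]
P' = Q + AᵀP(A−BK) = [10.3468 8.7903; 8.7903 10.1210]
tr(P') = 20.4677

-0.1935 -0.5806 1.4839 1.4516


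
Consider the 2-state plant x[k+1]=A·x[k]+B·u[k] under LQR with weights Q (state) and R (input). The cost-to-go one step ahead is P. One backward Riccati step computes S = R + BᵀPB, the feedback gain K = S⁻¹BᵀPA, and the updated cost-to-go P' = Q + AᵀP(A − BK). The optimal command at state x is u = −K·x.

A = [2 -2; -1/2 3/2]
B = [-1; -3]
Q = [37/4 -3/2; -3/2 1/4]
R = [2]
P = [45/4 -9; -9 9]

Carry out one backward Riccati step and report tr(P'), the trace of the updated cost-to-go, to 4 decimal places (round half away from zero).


68.2236

BᵀP = [15.7500 -18.0000]
S = R + BᵀPB = [2] + [38.2500] = [40.2500]
BᵀPA = [40.5000 -58.5000]
K = S⁻¹·BᵀPA = [1.0062 -1.4534]
A−BK = [3.0062 -3.4534; 2.5186 -2.8602]
AᵀP(A−BK) = [24.4984 -28.8866; -28.8866 34.2252]
P' = Q + AᵀP(A−BK) = [33.7484 -30.3866; -30.3866 34.4752]
tr(P') = 68.2236


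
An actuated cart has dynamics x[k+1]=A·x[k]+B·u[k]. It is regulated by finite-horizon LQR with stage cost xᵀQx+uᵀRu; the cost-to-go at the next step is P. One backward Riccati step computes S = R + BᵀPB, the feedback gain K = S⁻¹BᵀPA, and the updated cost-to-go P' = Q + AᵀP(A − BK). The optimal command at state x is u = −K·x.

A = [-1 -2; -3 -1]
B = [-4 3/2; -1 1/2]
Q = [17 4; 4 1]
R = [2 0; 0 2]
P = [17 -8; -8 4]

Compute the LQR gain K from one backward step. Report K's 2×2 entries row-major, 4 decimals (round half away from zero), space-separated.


-0.1158 0.3785 -0.0103 -0.1448

BᵀP = [-60.0000 28.0000; 21.5000 -10.0000]
S = R + BᵀPB = [2 0; 0 2] + [212.0000 -76.0000; -76.0000 27.2500] = [214.0000 -76.0000; -76.0000 29.2500]
BᵀPA = [-24.0000 92.0000; 8.5000 -33.0000]
K = S⁻¹·BᵀPA = [-0.1158 0.3785; -0.0103 -0.1448]
A−BK = [-1.4478 -0.2689; -3.1107 -0.5491]
AᵀP(A−BK) = [2.3082 0.3144; 0.3144 0.4012]
P' = Q + AᵀP(A−BK) = [19.3082 4.3144; 4.3144 1.4012]
tr(P') = 20.7094


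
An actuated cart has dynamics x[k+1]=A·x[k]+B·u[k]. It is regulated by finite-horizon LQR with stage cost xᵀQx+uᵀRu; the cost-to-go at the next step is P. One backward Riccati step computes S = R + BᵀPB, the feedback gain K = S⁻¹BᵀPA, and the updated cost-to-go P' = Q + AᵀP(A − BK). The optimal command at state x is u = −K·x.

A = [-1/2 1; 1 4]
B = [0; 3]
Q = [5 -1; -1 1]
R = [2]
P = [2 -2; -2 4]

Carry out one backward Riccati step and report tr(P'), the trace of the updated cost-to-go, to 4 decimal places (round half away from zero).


BᵀP = [-6.0000 12.0000]
S = R + BᵀPB = [2] + [36.0000] = [38.0000]
BᵀPA = [15.0000 42.0000]
K = S⁻¹·BᵀPA = [0.3947 1.1053]
A−BK = [-0.5000 1.0000; -0.1842 0.6842]
AᵀP(A−BK) = [0.5789 0.4211; 0.4211 3.5789]
P' = Q + AᵀP(A−BK) = [5.5789 -0.5789; -0.5789 4.5789]
tr(P') = 10.1579

10.1579


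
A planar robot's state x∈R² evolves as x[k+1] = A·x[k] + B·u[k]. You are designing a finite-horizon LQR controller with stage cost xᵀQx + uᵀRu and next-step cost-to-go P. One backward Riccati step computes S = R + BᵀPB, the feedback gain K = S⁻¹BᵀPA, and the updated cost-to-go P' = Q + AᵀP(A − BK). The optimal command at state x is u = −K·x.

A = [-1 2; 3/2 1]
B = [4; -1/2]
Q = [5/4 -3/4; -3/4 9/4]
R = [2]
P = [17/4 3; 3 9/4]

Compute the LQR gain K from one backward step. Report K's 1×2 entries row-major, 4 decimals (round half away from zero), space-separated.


BᵀP = [15.5000 10.8750]
S = R + BᵀPB = [2] + [56.5625] = [58.5625]
BᵀPA = [0.8125 41.8750]
K = S⁻¹·BᵀPA = [0.0139 0.7150]
A−BK = [-1.0555 -0.8602; 1.5069 1.3575]
AᵀP(A−BK) = [0.3012 0.2940; 0.2940 1.3074]
P' = Q + AᵀP(A−BK) = [1.5512 -0.4560; -0.4560 3.5574]
tr(P') = 5.1086

0.0139 0.7150


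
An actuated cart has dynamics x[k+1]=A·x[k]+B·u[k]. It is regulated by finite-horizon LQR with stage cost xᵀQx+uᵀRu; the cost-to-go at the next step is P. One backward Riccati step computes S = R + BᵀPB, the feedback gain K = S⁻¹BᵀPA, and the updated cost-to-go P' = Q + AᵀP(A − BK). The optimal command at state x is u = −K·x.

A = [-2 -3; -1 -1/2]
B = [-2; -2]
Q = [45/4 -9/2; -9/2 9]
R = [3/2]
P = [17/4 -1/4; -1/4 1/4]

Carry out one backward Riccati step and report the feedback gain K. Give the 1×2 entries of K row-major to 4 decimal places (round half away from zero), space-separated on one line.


BᵀP = [-8.0000 0.0000]
S = R + BᵀPB = [3/2] + [16.0000] = [17.5000]
BᵀPA = [16.0000 24.0000]
K = S⁻¹·BᵀPA = [0.9143 1.3714]
A−BK = [-0.1714 -0.2571; 0.8286 2.2429]
AᵀP(A−BK) = [1.6214 2.6821; 2.6821 4.6482]
P' = Q + AᵀP(A−BK) = [12.8714 -1.8179; -1.8179 13.6482]
tr(P') = 26.5196

0.9143 1.3714


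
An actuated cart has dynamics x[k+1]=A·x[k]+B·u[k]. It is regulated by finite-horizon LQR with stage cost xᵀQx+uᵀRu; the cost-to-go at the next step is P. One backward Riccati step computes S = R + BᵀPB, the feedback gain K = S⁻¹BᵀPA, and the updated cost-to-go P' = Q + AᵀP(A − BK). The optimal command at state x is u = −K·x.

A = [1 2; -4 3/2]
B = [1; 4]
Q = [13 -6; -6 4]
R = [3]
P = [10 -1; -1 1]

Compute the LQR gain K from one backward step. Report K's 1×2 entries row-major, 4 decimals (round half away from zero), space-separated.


-0.2857 0.7857

BᵀP = [6.0000 3.0000]
S = R + BᵀPB = [3] + [18.0000] = [21.0000]
BᵀPA = [-6.0000 16.5000]
K = S⁻¹·BᵀPA = [-0.2857 0.7857]
A−BK = [1.2857 1.2143; -2.8571 -1.6429]
AᵀP(A−BK) = [32.2857 25.2143; 25.2143 23.2857]
P' = Q + AᵀP(A−BK) = [45.2857 19.2143; 19.2143 27.2857]
tr(P') = 72.5714


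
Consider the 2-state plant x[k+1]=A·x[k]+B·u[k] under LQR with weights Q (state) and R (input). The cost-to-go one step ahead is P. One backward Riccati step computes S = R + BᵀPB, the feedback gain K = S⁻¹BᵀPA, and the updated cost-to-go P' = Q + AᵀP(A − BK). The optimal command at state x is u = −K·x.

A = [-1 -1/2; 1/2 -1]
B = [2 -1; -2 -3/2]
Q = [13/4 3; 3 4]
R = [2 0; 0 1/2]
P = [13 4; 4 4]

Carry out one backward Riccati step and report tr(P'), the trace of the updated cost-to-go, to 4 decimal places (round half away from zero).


7.7503

BᵀP = [18.0000 0.0000; -19.0000 -10.0000]
S = R + BᵀPB = [2 0; 0 1/2] + [36.0000 -18.0000; -18.0000 34.0000] = [38.0000 -18.0000; -18.0000 34.5000]
BᵀPA = [-18.0000 -9.0000; 14.0000 19.5000]
K = S⁻¹·BᵀPA = [-0.3739 0.0410; 0.2107 0.5866]
A−BK = [-0.0415 0.0046; 0.0684 -0.0380]
AᵀP(A−BK) = [0.3202 0.0258; 0.0258 0.1801]
P' = Q + AᵀP(A−BK) = [3.5702 3.0258; 3.0258 4.1801]
tr(P') = 7.7503


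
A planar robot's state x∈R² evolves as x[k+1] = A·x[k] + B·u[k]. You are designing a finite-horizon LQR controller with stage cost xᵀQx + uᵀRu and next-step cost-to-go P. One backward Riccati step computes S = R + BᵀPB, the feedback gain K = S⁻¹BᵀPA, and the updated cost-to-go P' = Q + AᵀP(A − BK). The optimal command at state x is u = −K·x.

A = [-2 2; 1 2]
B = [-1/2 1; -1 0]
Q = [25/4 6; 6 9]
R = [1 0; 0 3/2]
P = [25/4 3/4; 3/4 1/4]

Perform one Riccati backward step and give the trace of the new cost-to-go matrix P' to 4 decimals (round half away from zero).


22.9721

BᵀP = [-3.8750 -0.6250; 6.2500 0.7500]
S = R + BᵀPB = [1 0; 0 3/2] + [2.5625 -3.8750; -3.8750 6.2500] = [3.5625 -3.8750; -3.8750 7.7500]
BᵀPA = [7.1250 -9.0000; -11.7500 14.0000]
K = S⁻¹·BᵀPA = [0.7692 -1.2308; -1.1315 1.1911]
A−BK = [-0.4839 0.1935; 1.7692 0.7692]
AᵀP(A−BK) = [3.4739 -3.2357; -3.2357 4.2481]
P' = Q + AᵀP(A−BK) = [9.7239 2.7643; 2.7643 13.2481]
tr(P') = 22.9721


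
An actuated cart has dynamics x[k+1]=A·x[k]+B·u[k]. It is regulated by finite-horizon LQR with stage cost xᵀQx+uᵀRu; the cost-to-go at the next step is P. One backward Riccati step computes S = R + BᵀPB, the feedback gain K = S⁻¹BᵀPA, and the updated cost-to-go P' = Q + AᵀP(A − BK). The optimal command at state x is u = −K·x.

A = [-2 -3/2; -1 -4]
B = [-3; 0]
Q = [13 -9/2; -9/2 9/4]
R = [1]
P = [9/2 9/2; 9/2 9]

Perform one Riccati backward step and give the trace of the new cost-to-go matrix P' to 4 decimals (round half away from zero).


96.0060

BᵀP = [-13.5000 -13.5000]
S = R + BᵀPB = [1] + [40.5000] = [41.5000]
BᵀPA = [40.5000 74.2500]
K = S⁻¹·BᵀPA = [0.9759 1.7892]
A−BK = [0.9277 3.8675; -1.0000 -4.0000]
AᵀP(A−BK) = [5.4759 19.7892; 19.7892 75.2801]
P' = Q + AᵀP(A−BK) = [18.4759 15.2892; 15.2892 77.5301]
tr(P') = 96.0060


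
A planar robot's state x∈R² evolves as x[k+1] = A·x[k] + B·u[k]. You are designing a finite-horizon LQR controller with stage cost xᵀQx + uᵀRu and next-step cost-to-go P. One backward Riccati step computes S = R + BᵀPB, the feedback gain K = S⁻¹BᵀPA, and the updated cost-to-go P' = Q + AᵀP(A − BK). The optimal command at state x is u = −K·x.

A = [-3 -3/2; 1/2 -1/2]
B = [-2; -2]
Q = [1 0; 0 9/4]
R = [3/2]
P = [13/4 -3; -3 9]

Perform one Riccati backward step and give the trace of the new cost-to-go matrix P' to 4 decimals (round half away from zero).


BᵀP = [-0.5000 -12.0000]
S = R + BᵀPB = [3/2] + [25.0000] = [26.5000]
BᵀPA = [-4.5000 6.7500]
K = S⁻¹·BᵀPA = [-0.1698 0.2547]
A−BK = [-3.3396 -0.9906; 0.1604 0.0094]
AᵀP(A−BK) = [39.7358 11.2712; 11.2712 3.3432]
P' = Q + AᵀP(A−BK) = [40.7358 11.2712; 11.2712 5.5932]
tr(P') = 46.3290

46.3290


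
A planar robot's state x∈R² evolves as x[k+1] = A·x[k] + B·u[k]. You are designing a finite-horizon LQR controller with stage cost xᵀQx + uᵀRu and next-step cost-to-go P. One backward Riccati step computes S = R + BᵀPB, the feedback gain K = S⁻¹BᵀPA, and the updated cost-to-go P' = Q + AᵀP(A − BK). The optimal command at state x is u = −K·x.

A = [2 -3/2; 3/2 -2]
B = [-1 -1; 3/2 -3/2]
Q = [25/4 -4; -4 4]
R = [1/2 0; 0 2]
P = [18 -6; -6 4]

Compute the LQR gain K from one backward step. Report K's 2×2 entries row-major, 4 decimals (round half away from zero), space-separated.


-0.5578 0.1430 -1.1800 1.1103

BᵀP = [-27.0000 12.0000; -9.0000 0.0000]
S = R + BᵀPB = [1/2 0; 0 2] + [45.0000 9.0000; 9.0000 9.0000] = [45.5000 9.0000; 9.0000 11.0000]
BᵀPA = [-36.0000 16.5000; -18.0000 13.5000]
K = S⁻¹·BᵀPA = [-0.5578 0.1430; -1.1800 1.1103]
A−BK = [0.2622 -0.2467; 0.5667 -0.5492]
AᵀP(A−BK) = [3.6794 -3.3665; -3.3665 3.1517]
P' = Q + AᵀP(A−BK) = [9.9294 -7.3665; -7.3665 7.1517]
tr(P') = 17.0810


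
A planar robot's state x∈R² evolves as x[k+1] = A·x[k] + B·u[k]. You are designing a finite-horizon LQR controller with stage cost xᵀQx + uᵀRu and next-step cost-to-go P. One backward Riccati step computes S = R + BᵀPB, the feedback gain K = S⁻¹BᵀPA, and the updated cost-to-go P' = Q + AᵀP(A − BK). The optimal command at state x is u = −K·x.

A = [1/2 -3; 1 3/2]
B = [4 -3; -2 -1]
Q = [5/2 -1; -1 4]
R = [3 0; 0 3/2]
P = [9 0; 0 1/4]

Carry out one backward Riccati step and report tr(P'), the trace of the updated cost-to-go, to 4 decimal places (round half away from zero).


7.7805

BᵀP = [36.0000 -0.5000; -27.0000 -0.2500]
S = R + BᵀPB = [3 0; 0 3/2] + [145.0000 -107.5000; -107.5000 81.2500] = [148.0000 -107.5000; -107.5000 82.7500]
BᵀPA = [17.5000 -108.7500; -13.7500 80.6250]
K = S⁻¹·BᵀPA = [-0.0434 -0.4805; -0.2226 0.3502]
A−BK = [0.0060 -0.0277; 0.6906 0.8893]
AᵀP(A−BK) = [0.1995 0.0977; 0.0977 1.0810]
P' = Q + AᵀP(A−BK) = [2.6995 -0.9023; -0.9023 5.0810]
tr(P') = 7.7805


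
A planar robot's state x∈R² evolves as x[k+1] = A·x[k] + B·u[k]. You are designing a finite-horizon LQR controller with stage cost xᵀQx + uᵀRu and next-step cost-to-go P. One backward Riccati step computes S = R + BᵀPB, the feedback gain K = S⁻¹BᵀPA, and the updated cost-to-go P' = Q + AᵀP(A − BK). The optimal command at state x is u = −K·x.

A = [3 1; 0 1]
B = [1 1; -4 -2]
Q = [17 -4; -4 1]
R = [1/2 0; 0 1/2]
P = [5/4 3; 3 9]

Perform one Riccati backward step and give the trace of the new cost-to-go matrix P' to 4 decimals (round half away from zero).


BᵀP = [-10.7500 -33.0000; -4.7500 -15.0000]
S = R + BᵀPB = [1/2 0; 0 1/2] + [121.2500 55.2500; 55.2500 25.2500] = [121.7500 55.2500; 55.2500 25.7500]
BᵀPA = [-32.2500 -43.7500; -14.2500 -19.7500]
K = S⁻¹·BᵀPA = [-0.5227 -0.4288; 0.5682 0.1530]
A−BK = [2.9545 1.2758; -0.9545 -0.4091]
AᵀP(A−BK) = [2.4886 1.1023; 1.1023 0.5129]
P' = Q + AᵀP(A−BK) = [19.4886 -2.8977; -2.8977 1.5129]
tr(P') = 21.0015

21.0015


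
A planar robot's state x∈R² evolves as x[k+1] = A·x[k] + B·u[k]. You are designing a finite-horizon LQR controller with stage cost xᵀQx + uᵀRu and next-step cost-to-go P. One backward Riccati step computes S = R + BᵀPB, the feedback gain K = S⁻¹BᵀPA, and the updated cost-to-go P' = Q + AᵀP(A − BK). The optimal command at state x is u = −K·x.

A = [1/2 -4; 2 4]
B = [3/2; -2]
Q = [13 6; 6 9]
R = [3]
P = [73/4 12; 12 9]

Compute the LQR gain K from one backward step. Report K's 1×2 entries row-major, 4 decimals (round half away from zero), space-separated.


BᵀP = [3.3750 0.0000]
S = R + BᵀPB = [3] + [5.0625] = [8.0625]
BᵀPA = [1.6875 -13.5000]
K = S⁻¹·BᵀPA = [0.2093 -1.6744]
A−BK = [0.1860 -1.4884; 2.4186 0.6512]
AᵀP(A−BK) = [64.2093 -33.6744; -33.6744 29.3953]
P' = Q + AᵀP(A−BK) = [77.2093 -27.6744; -27.6744 38.3953]
tr(P') = 115.6047

0.2093 -1.6744


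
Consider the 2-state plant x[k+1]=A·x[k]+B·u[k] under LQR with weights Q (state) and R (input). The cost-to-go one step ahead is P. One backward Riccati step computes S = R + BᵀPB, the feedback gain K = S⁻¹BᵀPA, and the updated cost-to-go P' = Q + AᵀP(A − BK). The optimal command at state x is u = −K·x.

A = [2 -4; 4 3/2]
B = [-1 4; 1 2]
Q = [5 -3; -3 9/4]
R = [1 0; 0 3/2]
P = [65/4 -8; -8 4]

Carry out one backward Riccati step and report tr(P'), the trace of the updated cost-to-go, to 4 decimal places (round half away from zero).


11.2203

BᵀP = [-24.2500 12.0000; 49.0000 -24.0000]
S = R + BᵀPB = [1 0; 0 3/2] + [36.2500 -73.0000; -73.0000 148.0000] = [37.2500 -73.0000; -73.0000 149.5000]
BᵀPA = [-0.5000 115.0000; 2.0000 -232.0000]
K = S⁻¹·BᵀPA = [0.2970 1.0693; 0.1584 -1.0297]
A−BK = [1.6634 1.1881; 3.3861 2.4901]
AᵀP(A−BK) = [0.8317 0.5941; 0.5941 3.1386]
P' = Q + AᵀP(A−BK) = [5.8317 -2.4059; -2.4059 5.3886]
tr(P') = 11.2203


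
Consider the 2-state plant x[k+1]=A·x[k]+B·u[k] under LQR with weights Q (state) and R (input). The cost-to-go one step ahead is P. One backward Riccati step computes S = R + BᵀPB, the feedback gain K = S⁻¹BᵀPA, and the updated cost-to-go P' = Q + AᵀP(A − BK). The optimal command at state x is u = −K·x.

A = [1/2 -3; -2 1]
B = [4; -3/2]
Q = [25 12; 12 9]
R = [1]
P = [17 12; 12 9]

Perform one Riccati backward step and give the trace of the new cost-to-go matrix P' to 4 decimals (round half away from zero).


BᵀP = [50.0000 34.5000]
S = R + BᵀPB = [1] + [148.2500] = [149.2500]
BᵀPA = [-44.0000 -115.5000]
K = S⁻¹·BᵀPA = [-0.2948 -0.7739]
A−BK = [1.6792 0.0955; -2.4422 -0.1608]
AᵀP(A−BK) = [3.2785 0.4497; 0.4497 0.6181]
P' = Q + AᵀP(A−BK) = [28.2785 12.4497; 12.4497 9.6181]
tr(P') = 37.8966

37.8966


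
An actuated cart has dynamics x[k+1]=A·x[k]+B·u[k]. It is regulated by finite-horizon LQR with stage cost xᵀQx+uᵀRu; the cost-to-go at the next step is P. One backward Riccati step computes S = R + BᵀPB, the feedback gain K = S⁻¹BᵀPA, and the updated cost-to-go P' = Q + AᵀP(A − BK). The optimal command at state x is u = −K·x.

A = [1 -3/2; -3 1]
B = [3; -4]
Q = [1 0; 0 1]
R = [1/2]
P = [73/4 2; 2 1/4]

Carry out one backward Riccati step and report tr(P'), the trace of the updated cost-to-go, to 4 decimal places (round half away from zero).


BᵀP = [46.7500 5.0000]
S = R + BᵀPB = [1/2] + [120.2500] = [120.7500]
BᵀPA = [31.7500 -65.1250]
K = S⁻¹·BᵀPA = [0.2629 -0.5393]
A−BK = [0.2112 0.1180; -1.9482 -1.1573]
AᵀP(A−BK) = [0.1517 -0.0010; -0.0010 0.1881]
P' = Q + AᵀP(A−BK) = [1.1517 -0.0010; -0.0010 1.1881]
tr(P') = 2.3398

2.3398
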